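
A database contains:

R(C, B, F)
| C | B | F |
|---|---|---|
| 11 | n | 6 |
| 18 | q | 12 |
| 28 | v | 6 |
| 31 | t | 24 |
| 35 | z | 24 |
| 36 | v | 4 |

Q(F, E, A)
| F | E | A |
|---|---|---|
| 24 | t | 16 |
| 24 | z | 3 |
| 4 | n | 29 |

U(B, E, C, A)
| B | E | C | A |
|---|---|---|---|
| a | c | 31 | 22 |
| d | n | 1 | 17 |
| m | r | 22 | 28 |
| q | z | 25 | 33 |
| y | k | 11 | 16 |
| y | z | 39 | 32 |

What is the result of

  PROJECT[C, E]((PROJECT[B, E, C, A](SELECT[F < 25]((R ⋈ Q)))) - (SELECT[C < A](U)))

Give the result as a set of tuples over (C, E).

R ⋈ Q (natural join on F): {(31, t, 24, t, 16), (31, t, 24, z, 3), (35, z, 24, t, 16), (35, z, 24, z, 3), (36, v, 4, n, 29)}
σ[F < 25]: keep tuples satisfying F < 25 → {(31, t, 24, t, 16), (31, t, 24, z, 3), (35, z, 24, t, 16), (35, z, 24, z, 3), (36, v, 4, n, 29)}
Keep only column(s) B, E, C, A: {(t, t, 31, 16), (t, z, 31, 3), (v, n, 36, 29), (z, t, 35, 16), (z, z, 35, 3)}
σ[C < A]: keep tuples satisfying C < A → {(d, n, 1, 17), (m, r, 22, 28), (q, z, 25, 33), (y, k, 11, 16)}
Set difference of the two operands is {(t, t, 31, 16), (t, z, 31, 3), (v, n, 36, 29), (z, t, 35, 16), (z, z, 35, 3)}.
Keep only column(s) C, E: {(31, t), (31, z), (35, t), (35, z), (36, n)}

{(31, t), (31, z), (35, t), (35, z), (36, n)}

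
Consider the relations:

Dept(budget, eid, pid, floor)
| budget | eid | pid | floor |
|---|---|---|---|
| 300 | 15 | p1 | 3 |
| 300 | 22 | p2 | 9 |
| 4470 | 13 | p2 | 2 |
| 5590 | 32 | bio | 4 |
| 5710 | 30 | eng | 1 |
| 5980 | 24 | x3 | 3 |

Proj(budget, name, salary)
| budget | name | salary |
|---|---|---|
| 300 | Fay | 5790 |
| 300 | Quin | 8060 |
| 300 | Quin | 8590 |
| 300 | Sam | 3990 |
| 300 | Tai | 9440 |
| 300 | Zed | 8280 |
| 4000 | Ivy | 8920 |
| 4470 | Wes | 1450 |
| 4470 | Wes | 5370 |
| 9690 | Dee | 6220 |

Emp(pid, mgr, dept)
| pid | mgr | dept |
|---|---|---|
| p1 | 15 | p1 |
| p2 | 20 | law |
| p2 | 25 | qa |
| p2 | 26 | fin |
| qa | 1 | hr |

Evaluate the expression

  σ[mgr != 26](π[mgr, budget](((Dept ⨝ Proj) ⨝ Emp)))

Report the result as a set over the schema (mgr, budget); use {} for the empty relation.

Joining Dept and Proj on budget yields {(300, 15, p1, 3, Fay, 5790), (300, 15, p1, 3, Quin, 8060), (300, 15, p1, 3, Quin, 8590), (300, 15, p1, 3, Sam, 3990), (300, 15, p1, 3, Tai, 9440), (300, 15, p1, 3, Zed, 8280), (300, 22, p2, 9, Fay, 5790), (300, 22, p2, 9, Quin, 8060), (300, 22, p2, 9, Quin, 8590), (300, 22, p2, 9, Sam, 3990), (300, 22, p2, 9, Tai, 9440), (300, 22, p2, 9, Zed, 8280), (4470, 13, p2, 2, Wes, 1450), (4470, 13, p2, 2, Wes, 5370)}.
Joining (Dept ⨝ Proj) and Emp on pid yields {(300, 15, p1, 3, Fay, 5790, 15, p1), (300, 15, p1, 3, Quin, 8060, 15, p1), (300, 15, p1, 3, Quin, 8590, 15, p1), (300, 15, p1, 3, Sam, 3990, 15, p1), (300, 15, p1, 3, Tai, 9440, 15, p1), (300, 15, p1, 3, Zed, 8280, 15, p1), (300, 22, p2, 9, Fay, 5790, 20, law), (300, 22, p2, 9, Fay, 5790, 25, qa), (300, 22, p2, 9, Fay, 5790, 26, fin), (300, 22, p2, 9, Quin, 8060, 20, law), (300, 22, p2, 9, Quin, 8060, 25, qa), (300, 22, p2, 9, Quin, 8060, 26, fin), (300, 22, p2, 9, Quin, 8590, 20, law), (300, 22, p2, 9, Quin, 8590, 25, qa), (300, 22, p2, 9, Quin, 8590, 26, fin), (300, 22, p2, 9, Sam, 3990, 20, law), (300, 22, p2, 9, Sam, 3990, 25, qa), (300, 22, p2, 9, Sam, 3990, 26, fin), (300, 22, p2, 9, Tai, 9440, 20, law), (300, 22, p2, 9, Tai, 9440, 25, qa), (300, 22, p2, 9, Tai, 9440, 26, fin), (300, 22, p2, 9, Zed, 8280, 20, law), (300, 22, p2, 9, Zed, 8280, 25, qa), (300, 22, p2, 9, Zed, 8280, 26, fin), (4470, 13, p2, 2, Wes, 1450, 20, law), (4470, 13, p2, 2, Wes, 1450, 25, qa), (4470, 13, p2, 2, Wes, 1450, 26, fin), (4470, 13, p2, 2, Wes, 5370, 20, law), (4470, 13, p2, 2, Wes, 5370, 25, qa), (4470, 13, p2, 2, Wes, 5370, 26, fin)}.
π[mgr, budget]: project onto (mgr, budget) (23 duplicate(s) eliminated) → {(15, 300), (20, 300), (20, 4470), (25, 300), (25, 4470), (26, 300), (26, 4470)}
σ[mgr != 26]: keep tuples satisfying mgr != 26 → {(15, 300), (20, 300), (20, 4470), (25, 300), (25, 4470)}

{(15, 300), (20, 300), (20, 4470), (25, 300), (25, 4470)}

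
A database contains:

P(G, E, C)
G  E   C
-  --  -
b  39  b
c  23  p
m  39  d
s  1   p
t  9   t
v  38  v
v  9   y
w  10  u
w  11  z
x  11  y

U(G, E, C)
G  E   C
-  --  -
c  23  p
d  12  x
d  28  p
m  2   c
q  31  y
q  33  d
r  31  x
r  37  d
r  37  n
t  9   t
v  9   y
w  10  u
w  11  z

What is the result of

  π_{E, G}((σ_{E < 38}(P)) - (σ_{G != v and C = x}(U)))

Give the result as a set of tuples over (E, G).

{(1, s), (10, w), (11, w), (11, x), (23, c), (9, t), (9, v)}

Filtering on E < 38 leaves {(c, 23, p), (s, 1, p), (t, 9, t), (v, 9, y), (w, 10, u), (w, 11, z), (x, 11, y)}.
Filtering on G != v and C = x leaves {(d, 12, x), (r, 31, x)}.
Taking the difference: {(c, 23, p), (s, 1, p), (t, 9, t), (v, 9, y), (w, 10, u), (w, 11, z), (x, 11, y)}
π_{E, G} gives {(1, s), (10, w), (11, w), (11, x), (23, c), (9, t), (9, v)}.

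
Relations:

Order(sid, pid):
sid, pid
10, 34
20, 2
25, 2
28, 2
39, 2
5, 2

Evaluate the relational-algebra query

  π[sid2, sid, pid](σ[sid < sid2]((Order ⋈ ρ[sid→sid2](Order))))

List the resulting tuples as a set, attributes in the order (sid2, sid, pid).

ρ[sid→sid2]: schema becomes (sid2, pid); tuples unchanged.
Natural join on pid: {(10, 34, 10), (20, 2, 20), (20, 2, 25), (20, 2, 28), (20, 2, 39), (20, 2, 5), (25, 2, 20), (25, 2, 25), (25, 2, 28), (25, 2, 39), (25, 2, 5), (28, 2, 20), (28, 2, 25), (28, 2, 28), (28, 2, 39), (28, 2, 5), (39, 2, 20), (39, 2, 25), (39, 2, 28), (39, 2, 39), (39, 2, 5), (5, 2, 20), (5, 2, 25), (5, 2, 28), (5, 2, 39), (5, 2, 5)}
σ[sid < sid2]: keep tuples satisfying sid < sid2 → {(20, 2, 25), (20, 2, 28), (20, 2, 39), (25, 2, 28), (25, 2, 39), (28, 2, 39), (5, 2, 20), (5, 2, 25), (5, 2, 28), (5, 2, 39)}
Projecting to sid2, sid, pid: {(20, 5, 2), (25, 20, 2), (25, 5, 2), (28, 20, 2), (28, 25, 2), (28, 5, 2), (39, 20, 2), (39, 25, 2), (39, 28, 2), (39, 5, 2)}

{(20, 5, 2), (25, 20, 2), (25, 5, 2), (28, 20, 2), (28, 25, 2), (28, 5, 2), (39, 20, 2), (39, 25, 2), (39, 28, 2), (39, 5, 2)}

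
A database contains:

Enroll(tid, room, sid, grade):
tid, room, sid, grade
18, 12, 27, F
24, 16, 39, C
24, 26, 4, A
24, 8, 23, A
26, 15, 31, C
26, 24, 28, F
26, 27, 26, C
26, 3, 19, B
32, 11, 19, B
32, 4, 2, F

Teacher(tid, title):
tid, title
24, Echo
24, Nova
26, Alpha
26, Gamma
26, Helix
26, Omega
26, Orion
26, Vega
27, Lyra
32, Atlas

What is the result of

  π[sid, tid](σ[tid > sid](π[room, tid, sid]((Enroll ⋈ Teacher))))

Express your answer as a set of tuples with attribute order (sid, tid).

Natural join on tid: {(24, 16, 39, C, Echo), (24, 16, 39, C, Nova), (24, 26, 4, A, Echo), (24, 26, 4, A, Nova), (24, 8, 23, A, Echo), (24, 8, 23, A, Nova), (26, 15, 31, C, Alpha), (26, 15, 31, C, Gamma), (26, 15, 31, C, Helix), (26, 15, 31, C, Omega), (26, 15, 31, C, Orion), (26, 15, 31, C, Vega), (26, 24, 28, F, Alpha), (26, 24, 28, F, Gamma), (26, 24, 28, F, Helix), (26, 24, 28, F, Omega), (26, 24, 28, F, Orion), (26, 24, 28, F, Vega), (26, 27, 26, C, Alpha), (26, 27, 26, C, Gamma), (26, 27, 26, C, Helix), (26, 27, 26, C, Omega), (26, 27, 26, C, Orion), (26, 27, 26, C, Vega), (26, 3, 19, B, Alpha), (26, 3, 19, B, Gamma), (26, 3, 19, B, Helix), (26, 3, 19, B, Omega), (26, 3, 19, B, Orion), (26, 3, 19, B, Vega), (32, 11, 19, B, Atlas), (32, 4, 2, F, Atlas)}
Keep only column(s) room, tid, sid (23 duplicate(s) eliminated): {(11, 32, 19), (15, 26, 31), (16, 24, 39), (24, 26, 28), (26, 24, 4), (27, 26, 26), (3, 26, 19), (4, 32, 2), (8, 24, 23)}
Apply σ_{tid > sid}; surviving tuples: {(11, 32, 19), (26, 24, 4), (3, 26, 19), (4, 32, 2), (8, 24, 23)}
Keep only column(s) sid, tid: {(19, 26), (19, 32), (2, 32), (23, 24), (4, 24)}

{(19, 26), (19, 32), (2, 32), (23, 24), (4, 24)}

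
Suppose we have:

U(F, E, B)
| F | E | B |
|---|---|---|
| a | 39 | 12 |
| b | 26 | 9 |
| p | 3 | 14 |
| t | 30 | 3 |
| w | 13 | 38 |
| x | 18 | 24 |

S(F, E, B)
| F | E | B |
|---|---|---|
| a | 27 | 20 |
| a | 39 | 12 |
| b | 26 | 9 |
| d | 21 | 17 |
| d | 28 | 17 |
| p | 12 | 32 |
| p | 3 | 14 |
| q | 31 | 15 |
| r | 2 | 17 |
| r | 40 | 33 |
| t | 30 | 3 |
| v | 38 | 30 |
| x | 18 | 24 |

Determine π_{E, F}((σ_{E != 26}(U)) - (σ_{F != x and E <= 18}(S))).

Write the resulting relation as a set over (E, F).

Filtering on E != 26 leaves {(a, 39, 12), (p, 3, 14), (t, 30, 3), (w, 13, 38), (x, 18, 24)}.
Filtering on F != x and E <= 18 leaves {(p, 12, 32), (p, 3, 14), (r, 2, 17)}.
Set difference of the two operands is {(a, 39, 12), (t, 30, 3), (w, 13, 38), (x, 18, 24)}.
π_{E, F} gives {(13, w), (18, x), (30, t), (39, a)}.

{(13, w), (18, x), (30, t), (39, a)}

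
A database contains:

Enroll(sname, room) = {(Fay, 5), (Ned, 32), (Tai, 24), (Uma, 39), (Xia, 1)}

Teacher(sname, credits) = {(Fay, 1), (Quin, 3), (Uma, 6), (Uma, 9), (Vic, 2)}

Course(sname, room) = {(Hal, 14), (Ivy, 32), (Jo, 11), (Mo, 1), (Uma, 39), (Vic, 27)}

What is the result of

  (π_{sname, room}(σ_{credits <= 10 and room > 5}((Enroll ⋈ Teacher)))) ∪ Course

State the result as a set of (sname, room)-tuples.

{(Hal, 14), (Ivy, 32), (Jo, 11), (Mo, 1), (Uma, 39), (Vic, 27)}

Enroll ⋈ Teacher (natural join on sname): {(Fay, 5, 1), (Uma, 39, 6), (Uma, 39, 9)}
Apply σ_{credits <= 10 and room > 5}; surviving tuples: {(Uma, 39, 6), (Uma, 39, 9)}
Projecting to sname, room (1 duplicate(s) eliminated): {(Uma, 39)}
Taking the union: {(Hal, 14), (Ivy, 32), (Jo, 11), (Mo, 1), (Uma, 39), (Vic, 27)}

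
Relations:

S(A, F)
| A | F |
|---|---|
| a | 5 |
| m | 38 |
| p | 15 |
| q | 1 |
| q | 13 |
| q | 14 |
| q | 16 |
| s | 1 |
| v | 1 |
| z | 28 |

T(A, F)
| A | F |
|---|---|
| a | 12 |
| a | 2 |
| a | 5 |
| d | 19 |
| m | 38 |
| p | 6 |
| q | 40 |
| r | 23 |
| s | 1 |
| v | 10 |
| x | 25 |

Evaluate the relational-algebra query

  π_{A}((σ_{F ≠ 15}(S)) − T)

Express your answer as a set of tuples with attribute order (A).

Filtering on F ≠ 15 leaves {(a, 5), (m, 38), (q, 1), (q, 13), (q, 14), (q, 16), (s, 1), (v, 1), (z, 28)}.
Difference: {(a, 5), (m, 38), (q, 1), (q, 13), (q, 14), (q, 16), (s, 1), (v, 1), (z, 28)} with {(a, 12), (a, 2), (a, 5), (d, 19), (m, 38), (p, 6), (q, 40), (r, 23), (s, 1), (v, 10), (x, 25)} → {(q, 1), (q, 13), (q, 14), (q, 16), (v, 1), (z, 28)}
π[A]: project onto (A) (3 duplicate(s) eliminated) → {q, v, z}

{q, v, z}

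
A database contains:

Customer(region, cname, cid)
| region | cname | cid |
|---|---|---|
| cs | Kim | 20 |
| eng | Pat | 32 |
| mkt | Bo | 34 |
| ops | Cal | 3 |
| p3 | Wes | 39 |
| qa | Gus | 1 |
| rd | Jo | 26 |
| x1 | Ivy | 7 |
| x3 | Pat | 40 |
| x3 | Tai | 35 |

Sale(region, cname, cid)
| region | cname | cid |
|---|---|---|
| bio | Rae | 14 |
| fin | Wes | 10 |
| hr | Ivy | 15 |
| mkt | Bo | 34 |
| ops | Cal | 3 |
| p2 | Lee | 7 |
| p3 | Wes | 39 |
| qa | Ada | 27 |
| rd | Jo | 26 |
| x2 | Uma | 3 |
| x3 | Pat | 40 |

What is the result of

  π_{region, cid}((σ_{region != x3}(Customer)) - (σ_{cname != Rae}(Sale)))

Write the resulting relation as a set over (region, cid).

Filtering on region != x3 leaves {(cs, Kim, 20), (eng, Pat, 32), (mkt, Bo, 34), (ops, Cal, 3), (p3, Wes, 39), (qa, Gus, 1), (rd, Jo, 26), (x1, Ivy, 7)}.
Filtering on cname != Rae leaves {(fin, Wes, 10), (hr, Ivy, 15), (mkt, Bo, 34), (ops, Cal, 3), (p2, Lee, 7), (p3, Wes, 39), (qa, Ada, 27), (rd, Jo, 26), (x2, Uma, 3), (x3, Pat, 40)}.
Difference: {(cs, Kim, 20), (eng, Pat, 32), (mkt, Bo, 34), (ops, Cal, 3), (p3, Wes, 39), (qa, Gus, 1), (rd, Jo, 26), (x1, Ivy, 7)} with {(fin, Wes, 10), (hr, Ivy, 15), (mkt, Bo, 34), (ops, Cal, 3), (p2, Lee, 7), (p3, Wes, 39), (qa, Ada, 27), (rd, Jo, 26), (x2, Uma, 3), (x3, Pat, 40)} → {(cs, Kim, 20), (eng, Pat, 32), (qa, Gus, 1), (x1, Ivy, 7)}
Keep only column(s) region, cid: {(cs, 20), (eng, 32), (qa, 1), (x1, 7)}

{(cs, 20), (eng, 32), (qa, 1), (x1, 7)}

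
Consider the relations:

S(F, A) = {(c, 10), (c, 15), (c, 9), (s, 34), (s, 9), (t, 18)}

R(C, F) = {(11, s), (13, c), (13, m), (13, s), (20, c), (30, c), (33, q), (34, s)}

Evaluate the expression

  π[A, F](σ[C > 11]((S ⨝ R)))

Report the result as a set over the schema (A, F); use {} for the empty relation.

{(10, c), (15, c), (34, s), (9, c), (9, s)}

Natural join on F: {(c, 10, 13), (c, 10, 20), (c, 10, 30), (c, 15, 13), (c, 15, 20), (c, 15, 30), (c, 9, 13), (c, 9, 20), (c, 9, 30), (s, 34, 11), (s, 34, 13), (s, 34, 34), (s, 9, 11), (s, 9, 13), (s, 9, 34)}
Filtering on C > 11 leaves {(c, 10, 13), (c, 10, 20), (c, 10, 30), (c, 15, 13), (c, 15, 20), (c, 15, 30), (c, 9, 13), (c, 9, 20), (c, 9, 30), (s, 34, 13), (s, 34, 34), (s, 9, 13), (s, 9, 34)}.
Keep only column(s) A, F (8 duplicate(s) eliminated): {(10, c), (15, c), (34, s), (9, c), (9, s)}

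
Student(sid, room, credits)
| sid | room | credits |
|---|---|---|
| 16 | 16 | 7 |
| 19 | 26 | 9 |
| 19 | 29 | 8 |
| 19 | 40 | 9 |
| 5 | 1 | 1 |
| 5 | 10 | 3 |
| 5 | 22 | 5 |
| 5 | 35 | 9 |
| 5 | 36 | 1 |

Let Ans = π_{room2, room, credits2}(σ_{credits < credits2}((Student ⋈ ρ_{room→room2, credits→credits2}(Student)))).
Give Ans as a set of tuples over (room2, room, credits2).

ρ[room→room2, credits→credits2]: schema becomes (sid, room2, credits2); tuples unchanged.
Natural join on sid: {(16, 16, 7, 16, 7), (19, 26, 9, 26, 9), (19, 26, 9, 29, 8), (19, 26, 9, 40, 9), (19, 29, 8, 26, 9), (19, 29, 8, 29, 8), (19, 29, 8, 40, 9), (19, 40, 9, 26, 9), (19, 40, 9, 29, 8), (19, 40, 9, 40, 9), (5, 1, 1, 1, 1), (5, 1, 1, 10, 3), (5, 1, 1, 22, 5), (5, 1, 1, 35, 9), (5, 1, 1, 36, 1), (5, 10, 3, 1, 1), (5, 10, 3, 10, 3), (5, 10, 3, 22, 5), (5, 10, 3, 35, 9), (5, 10, 3, 36, 1), (5, 22, 5, 1, 1), (5, 22, 5, 10, 3), (5, 22, 5, 22, 5), (5, 22, 5, 35, 9), (5, 22, 5, 36, 1), (5, 35, 9, 1, 1), (5, 35, 9, 10, 3), (5, 35, 9, 22, 5), (5, 35, 9, 35, 9), (5, 35, 9, 36, 1), (5, 36, 1, 1, 1), (5, 36, 1, 10, 3), (5, 36, 1, 22, 5), (5, 36, 1, 35, 9), (5, 36, 1, 36, 1)}
Apply σ_{credits < credits2}; surviving tuples: {(19, 29, 8, 26, 9), (19, 29, 8, 40, 9), (5, 1, 1, 10, 3), (5, 1, 1, 22, 5), (5, 1, 1, 35, 9), (5, 10, 3, 22, 5), (5, 10, 3, 35, 9), (5, 22, 5, 35, 9), (5, 36, 1, 10, 3), (5, 36, 1, 22, 5), (5, 36, 1, 35, 9)}
Keep only column(s) room2, room, credits2: {(10, 1, 3), (10, 36, 3), (22, 1, 5), (22, 10, 5), (22, 36, 5), (26, 29, 9), (35, 1, 9), (35, 10, 9), (35, 22, 9), (35, 36, 9), (40, 29, 9)}

{(10, 1, 3), (10, 36, 3), (22, 1, 5), (22, 10, 5), (22, 36, 5), (26, 29, 9), (35, 1, 9), (35, 10, 9), (35, 22, 9), (35, 36, 9), (40, 29, 9)}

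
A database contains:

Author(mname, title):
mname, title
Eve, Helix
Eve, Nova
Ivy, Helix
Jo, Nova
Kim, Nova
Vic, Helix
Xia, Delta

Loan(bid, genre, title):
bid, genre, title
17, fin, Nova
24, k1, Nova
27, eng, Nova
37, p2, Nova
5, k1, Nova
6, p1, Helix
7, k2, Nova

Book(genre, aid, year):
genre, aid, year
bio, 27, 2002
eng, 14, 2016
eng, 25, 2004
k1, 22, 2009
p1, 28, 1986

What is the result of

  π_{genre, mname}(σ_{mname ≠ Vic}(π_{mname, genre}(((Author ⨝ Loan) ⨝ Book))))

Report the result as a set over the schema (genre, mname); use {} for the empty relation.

{(eng, Eve), (eng, Jo), (eng, Kim), (k1, Eve), (k1, Jo), (k1, Kim), (p1, Eve), (p1, Ivy)}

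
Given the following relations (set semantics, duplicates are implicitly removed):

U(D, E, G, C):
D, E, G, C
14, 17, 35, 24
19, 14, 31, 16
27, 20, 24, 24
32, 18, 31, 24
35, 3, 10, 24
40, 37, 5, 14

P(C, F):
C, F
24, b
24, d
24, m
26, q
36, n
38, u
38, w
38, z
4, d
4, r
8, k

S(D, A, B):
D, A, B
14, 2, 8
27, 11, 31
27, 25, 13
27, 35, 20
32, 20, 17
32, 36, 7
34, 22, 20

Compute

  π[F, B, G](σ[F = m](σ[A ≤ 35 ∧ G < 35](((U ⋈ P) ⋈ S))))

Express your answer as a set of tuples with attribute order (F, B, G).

Natural join on C: {(14, 17, 35, 24, b), (14, 17, 35, 24, d), (14, 17, 35, 24, m), (27, 20, 24, 24, b), (27, 20, 24, 24, d), (27, 20, 24, 24, m), (32, 18, 31, 24, b), (32, 18, 31, 24, d), (32, 18, 31, 24, m), (35, 3, 10, 24, b), (35, 3, 10, 24, d), (35, 3, 10, 24, m)}
Natural join on D: {(14, 17, 35, 24, b, 2, 8), (14, 17, 35, 24, d, 2, 8), (14, 17, 35, 24, m, 2, 8), (27, 20, 24, 24, b, 11, 31), (27, 20, 24, 24, b, 25, 13), (27, 20, 24, 24, b, 35, 20), (27, 20, 24, 24, d, 11, 31), (27, 20, 24, 24, d, 25, 13), (27, 20, 24, 24, d, 35, 20), (27, 20, 24, 24, m, 11, 31), (27, 20, 24, 24, m, 25, 13), (27, 20, 24, 24, m, 35, 20), (32, 18, 31, 24, b, 20, 17), (32, 18, 31, 24, b, 36, 7), (32, 18, 31, 24, d, 20, 17), (32, 18, 31, 24, d, 36, 7), (32, 18, 31, 24, m, 20, 17), (32, 18, 31, 24, m, 36, 7)}
Selection A ≤ 35 ∧ G < 35: {(27, 20, 24, 24, b, 11, 31), (27, 20, 24, 24, b, 25, 13), (27, 20, 24, 24, b, 35, 20), (27, 20, 24, 24, d, 11, 31), (27, 20, 24, 24, d, 25, 13), (27, 20, 24, 24, d, 35, 20), (27, 20, 24, 24, m, 11, 31), (27, 20, 24, 24, m, 25, 13), (27, 20, 24, 24, m, 35, 20), (32, 18, 31, 24, b, 20, 17), (32, 18, 31, 24, d, 20, 17), (32, 18, 31, 24, m, 20, 17)}
Selection F = m: {(27, 20, 24, 24, m, 11, 31), (27, 20, 24, 24, m, 25, 13), (27, 20, 24, 24, m, 35, 20), (32, 18, 31, 24, m, 20, 17)}
π[F, B, G]: project onto (F, B, G) → {(m, 13, 24), (m, 17, 31), (m, 20, 24), (m, 31, 24)}

{(m, 13, 24), (m, 17, 31), (m, 20, 24), (m, 31, 24)}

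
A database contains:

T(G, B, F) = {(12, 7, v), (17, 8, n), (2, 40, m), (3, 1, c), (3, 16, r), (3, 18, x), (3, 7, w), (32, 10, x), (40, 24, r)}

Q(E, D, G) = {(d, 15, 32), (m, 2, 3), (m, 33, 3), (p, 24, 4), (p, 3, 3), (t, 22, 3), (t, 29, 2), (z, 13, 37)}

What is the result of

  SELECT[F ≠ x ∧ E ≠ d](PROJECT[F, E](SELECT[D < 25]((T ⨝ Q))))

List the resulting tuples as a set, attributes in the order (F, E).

Joining T and Q on G yields {(2, 40, m, t, 29), (3, 1, c, m, 2), (3, 1, c, m, 33), (3, 1, c, p, 3), (3, 1, c, t, 22), (3, 16, r, m, 2), (3, 16, r, m, 33), (3, 16, r, p, 3), (3, 16, r, t, 22), (3, 18, x, m, 2), (3, 18, x, m, 33), (3, 18, x, p, 3), (3, 18, x, t, 22), (3, 7, w, m, 2), (3, 7, w, m, 33), (3, 7, w, p, 3), (3, 7, w, t, 22), (32, 10, x, d, 15)}.
σ[D < 25]: keep tuples satisfying D < 25 → {(3, 1, c, m, 2), (3, 1, c, p, 3), (3, 1, c, t, 22), (3, 16, r, m, 2), (3, 16, r, p, 3), (3, 16, r, t, 22), (3, 18, x, m, 2), (3, 18, x, p, 3), (3, 18, x, t, 22), (3, 7, w, m, 2), (3, 7, w, p, 3), (3, 7, w, t, 22), (32, 10, x, d, 15)}
π_{F, E} gives {(c, m), (c, p), (c, t), (r, m), (r, p), (r, t), (w, m), (w, p), (w, t), (x, d), (x, m), (x, p), (x, t)}.
σ[F ≠ x ∧ E ≠ d]: keep tuples satisfying F ≠ x ∧ E ≠ d → {(c, m), (c, p), (c, t), (r, m), (r, p), (r, t), (w, m), (w, p), (w, t)}

{(c, m), (c, p), (c, t), (r, m), (r, p), (r, t), (w, m), (w, p), (w, t)}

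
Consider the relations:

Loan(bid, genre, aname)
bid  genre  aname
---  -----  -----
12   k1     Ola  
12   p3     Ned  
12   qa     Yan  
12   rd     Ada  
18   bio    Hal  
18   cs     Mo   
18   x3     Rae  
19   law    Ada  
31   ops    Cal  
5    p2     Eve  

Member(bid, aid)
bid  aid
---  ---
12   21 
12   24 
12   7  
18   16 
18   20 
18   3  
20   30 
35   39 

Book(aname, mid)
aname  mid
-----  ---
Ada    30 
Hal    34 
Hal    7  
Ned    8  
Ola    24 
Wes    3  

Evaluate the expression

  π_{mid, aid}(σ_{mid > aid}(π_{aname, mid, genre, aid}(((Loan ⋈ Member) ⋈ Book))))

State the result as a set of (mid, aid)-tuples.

{(24, 21), (24, 7), (30, 21), (30, 24), (30, 7), (34, 16), (34, 20), (34, 3), (7, 3), (8, 7)}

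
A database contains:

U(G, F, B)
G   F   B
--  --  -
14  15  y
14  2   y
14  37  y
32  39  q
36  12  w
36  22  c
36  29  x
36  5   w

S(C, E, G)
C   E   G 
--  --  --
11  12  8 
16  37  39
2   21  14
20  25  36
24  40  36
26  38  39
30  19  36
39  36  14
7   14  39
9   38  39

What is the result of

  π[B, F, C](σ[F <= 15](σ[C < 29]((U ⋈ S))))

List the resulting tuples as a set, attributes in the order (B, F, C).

{(w, 12, 20), (w, 12, 24), (w, 5, 20), (w, 5, 24), (y, 15, 2), (y, 2, 2)}

Joining U and S on G yields {(14, 15, y, 2, 21), (14, 15, y, 39, 36), (14, 2, y, 2, 21), (14, 2, y, 39, 36), (14, 37, y, 2, 21), (14, 37, y, 39, 36), (36, 12, w, 20, 25), (36, 12, w, 24, 40), (36, 12, w, 30, 19), (36, 22, c, 20, 25), (36, 22, c, 24, 40), (36, 22, c, 30, 19), (36, 29, x, 20, 25), (36, 29, x, 24, 40), (36, 29, x, 30, 19), (36, 5, w, 20, 25), (36, 5, w, 24, 40), (36, 5, w, 30, 19)}.
Filtering on C < 29 leaves {(14, 15, y, 2, 21), (14, 2, y, 2, 21), (14, 37, y, 2, 21), (36, 12, w, 20, 25), (36, 12, w, 24, 40), (36, 22, c, 20, 25), (36, 22, c, 24, 40), (36, 29, x, 20, 25), (36, 29, x, 24, 40), (36, 5, w, 20, 25), (36, 5, w, 24, 40)}.
Filtering on F <= 15 leaves {(14, 15, y, 2, 21), (14, 2, y, 2, 21), (36, 12, w, 20, 25), (36, 12, w, 24, 40), (36, 5, w, 20, 25), (36, 5, w, 24, 40)}.
π[B, F, C]: project onto (B, F, C) → {(w, 12, 20), (w, 12, 24), (w, 5, 20), (w, 5, 24), (y, 15, 2), (y, 2, 2)}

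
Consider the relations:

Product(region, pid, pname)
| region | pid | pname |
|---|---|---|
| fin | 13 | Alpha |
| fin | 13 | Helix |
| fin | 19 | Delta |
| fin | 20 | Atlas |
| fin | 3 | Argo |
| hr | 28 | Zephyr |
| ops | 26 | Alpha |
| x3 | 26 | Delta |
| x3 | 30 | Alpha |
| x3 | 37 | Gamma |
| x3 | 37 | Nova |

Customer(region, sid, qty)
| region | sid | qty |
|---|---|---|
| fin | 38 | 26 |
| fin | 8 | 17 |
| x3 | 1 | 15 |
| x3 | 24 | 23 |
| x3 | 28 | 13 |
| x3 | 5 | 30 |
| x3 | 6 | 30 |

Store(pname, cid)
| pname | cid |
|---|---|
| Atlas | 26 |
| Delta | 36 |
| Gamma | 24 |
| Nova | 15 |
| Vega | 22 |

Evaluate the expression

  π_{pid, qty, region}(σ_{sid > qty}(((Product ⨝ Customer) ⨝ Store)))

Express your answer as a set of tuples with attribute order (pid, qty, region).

{(19, 26, fin), (20, 26, fin), (26, 13, x3), (26, 23, x3), (37, 13, x3), (37, 23, x3)}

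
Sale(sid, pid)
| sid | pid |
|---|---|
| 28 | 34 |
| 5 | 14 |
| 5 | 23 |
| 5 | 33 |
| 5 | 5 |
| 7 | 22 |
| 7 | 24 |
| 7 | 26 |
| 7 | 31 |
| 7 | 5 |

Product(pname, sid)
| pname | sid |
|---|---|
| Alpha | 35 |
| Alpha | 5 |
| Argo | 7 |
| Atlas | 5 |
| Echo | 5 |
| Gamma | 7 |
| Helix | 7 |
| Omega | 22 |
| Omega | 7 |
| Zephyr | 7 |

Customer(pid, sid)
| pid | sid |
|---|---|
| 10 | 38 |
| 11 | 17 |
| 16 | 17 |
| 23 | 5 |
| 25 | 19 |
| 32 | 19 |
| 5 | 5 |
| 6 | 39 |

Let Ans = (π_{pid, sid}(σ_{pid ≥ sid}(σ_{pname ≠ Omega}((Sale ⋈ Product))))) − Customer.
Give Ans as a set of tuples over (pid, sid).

Joining Sale and Product on sid yields {(5, 14, Alpha), (5, 14, Atlas), (5, 14, Echo), (5, 23, Alpha), (5, 23, Atlas), (5, 23, Echo), (5, 33, Alpha), (5, 33, Atlas), (5, 33, Echo), (5, 5, Alpha), (5, 5, Atlas), (5, 5, Echo), (7, 22, Argo), (7, 22, Gamma), (7, 22, Helix), (7, 22, Omega), (7, 22, Zephyr), (7, 24, Argo), (7, 24, Gamma), (7, 24, Helix), (7, 24, Omega), (7, 24, Zephyr), (7, 26, Argo), (7, 26, Gamma), (7, 26, Helix), (7, 26, Omega), (7, 26, Zephyr), (7, 31, Argo), (7, 31, Gamma), (7, 31, Helix), (7, 31, Omega), (7, 31, Zephyr), (7, 5, Argo), (7, 5, Gamma), (7, 5, Helix), (7, 5, Omega), (7, 5, Zephyr)}.
Selection pname ≠ Omega: {(5, 14, Alpha), (5, 14, Atlas), (5, 14, Echo), (5, 23, Alpha), (5, 23, Atlas), (5, 23, Echo), (5, 33, Alpha), (5, 33, Atlas), (5, 33, Echo), (5, 5, Alpha), (5, 5, Atlas), (5, 5, Echo), (7, 22, Argo), (7, 22, Gamma), (7, 22, Helix), (7, 22, Zephyr), (7, 24, Argo), (7, 24, Gamma), (7, 24, Helix), (7, 24, Zephyr), (7, 26, Argo), (7, 26, Gamma), (7, 26, Helix), (7, 26, Zephyr), (7, 31, Argo), (7, 31, Gamma), (7, 31, Helix), (7, 31, Zephyr), (7, 5, Argo), (7, 5, Gamma), (7, 5, Helix), (7, 5, Zephyr)}
Selection pid ≥ sid: {(5, 14, Alpha), (5, 14, Atlas), (5, 14, Echo), (5, 23, Alpha), (5, 23, Atlas), (5, 23, Echo), (5, 33, Alpha), (5, 33, Atlas), (5, 33, Echo), (5, 5, Alpha), (5, 5, Atlas), (5, 5, Echo), (7, 22, Argo), (7, 22, Gamma), (7, 22, Helix), (7, 22, Zephyr), (7, 24, Argo), (7, 24, Gamma), (7, 24, Helix), (7, 24, Zephyr), (7, 26, Argo), (7, 26, Gamma), (7, 26, Helix), (7, 26, Zephyr), (7, 31, Argo), (7, 31, Gamma), (7, 31, Helix), (7, 31, Zephyr)}
π_{pid, sid} gives {(14, 5), (22, 7), (23, 5), (24, 7), (26, 7), (31, 7), (33, 5), (5, 5)} (20 duplicate(s) eliminated).
Set difference of the two operands is {(14, 5), (22, 7), (24, 7), (26, 7), (31, 7), (33, 5)}.

{(14, 5), (22, 7), (24, 7), (26, 7), (31, 7), (33, 5)}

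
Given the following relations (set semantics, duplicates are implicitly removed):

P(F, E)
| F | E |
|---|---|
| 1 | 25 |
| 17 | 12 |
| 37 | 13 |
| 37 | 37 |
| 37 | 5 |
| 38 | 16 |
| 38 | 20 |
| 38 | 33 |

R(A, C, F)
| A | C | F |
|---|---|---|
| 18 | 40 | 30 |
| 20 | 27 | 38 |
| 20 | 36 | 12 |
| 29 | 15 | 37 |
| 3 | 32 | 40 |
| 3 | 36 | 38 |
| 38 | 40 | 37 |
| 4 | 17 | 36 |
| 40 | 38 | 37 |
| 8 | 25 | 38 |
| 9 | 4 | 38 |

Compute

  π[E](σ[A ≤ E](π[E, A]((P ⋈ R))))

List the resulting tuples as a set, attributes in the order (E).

Joining P and R on F yields {(37, 13, 29, 15), (37, 13, 38, 40), (37, 13, 40, 38), (37, 37, 29, 15), (37, 37, 38, 40), (37, 37, 40, 38), (37, 5, 29, 15), (37, 5, 38, 40), (37, 5, 40, 38), (38, 16, 20, 27), (38, 16, 3, 36), (38, 16, 8, 25), (38, 16, 9, 4), (38, 20, 20, 27), (38, 20, 3, 36), (38, 20, 8, 25), (38, 20, 9, 4), (38, 33, 20, 27), (38, 33, 3, 36), (38, 33, 8, 25), (38, 33, 9, 4)}.
Projecting to E, A: {(13, 29), (13, 38), (13, 40), (16, 20), (16, 3), (16, 8), (16, 9), (20, 20), (20, 3), (20, 8), (20, 9), (33, 20), (33, 3), (33, 8), (33, 9), (37, 29), (37, 38), (37, 40), (5, 29), (5, 38), (5, 40)}
σ[A ≤ E]: keep tuples satisfying A ≤ E → {(16, 3), (16, 8), (16, 9), (20, 20), (20, 3), (20, 8), (20, 9), (33, 20), (33, 3), (33, 8), (33, 9), (37, 29)}
Projecting to E (8 duplicate(s) eliminated): {16, 20, 33, 37}

{16, 20, 33, 37}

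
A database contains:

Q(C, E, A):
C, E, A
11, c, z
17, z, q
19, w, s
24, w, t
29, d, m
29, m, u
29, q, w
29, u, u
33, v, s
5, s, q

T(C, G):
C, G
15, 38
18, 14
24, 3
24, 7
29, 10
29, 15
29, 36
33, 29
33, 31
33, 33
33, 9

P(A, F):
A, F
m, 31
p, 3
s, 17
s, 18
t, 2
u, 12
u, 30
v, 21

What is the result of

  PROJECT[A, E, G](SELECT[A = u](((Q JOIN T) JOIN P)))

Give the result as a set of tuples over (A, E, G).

Joining Q and T on C yields {(24, w, t, 3), (24, w, t, 7), (29, d, m, 10), (29, d, m, 15), (29, d, m, 36), (29, m, u, 10), (29, m, u, 15), (29, m, u, 36), (29, q, w, 10), (29, q, w, 15), (29, q, w, 36), (29, u, u, 10), (29, u, u, 15), (29, u, u, 36), (33, v, s, 29), (33, v, s, 31), (33, v, s, 33), (33, v, s, 9)}.
Joining (Q JOIN T) and P on A yields {(24, w, t, 3, 2), (24, w, t, 7, 2), (29, d, m, 10, 31), (29, d, m, 15, 31), (29, d, m, 36, 31), (29, m, u, 10, 12), (29, m, u, 10, 30), (29, m, u, 15, 12), (29, m, u, 15, 30), (29, m, u, 36, 12), (29, m, u, 36, 30), (29, u, u, 10, 12), (29, u, u, 10, 30), (29, u, u, 15, 12), (29, u, u, 15, 30), (29, u, u, 36, 12), (29, u, u, 36, 30), (33, v, s, 29, 17), (33, v, s, 29, 18), (33, v, s, 31, 17), (33, v, s, 31, 18), (33, v, s, 33, 17), (33, v, s, 33, 18), (33, v, s, 9, 17), (33, v, s, 9, 18)}.
Filtering on A = u leaves {(29, m, u, 10, 12), (29, m, u, 10, 30), (29, m, u, 15, 12), (29, m, u, 15, 30), (29, m, u, 36, 12), (29, m, u, 36, 30), (29, u, u, 10, 12), (29, u, u, 10, 30), (29, u, u, 15, 12), (29, u, u, 15, 30), (29, u, u, 36, 12), (29, u, u, 36, 30)}.
Projecting to A, E, G (6 duplicate(s) eliminated): {(u, m, 10), (u, m, 15), (u, m, 36), (u, u, 10), (u, u, 15), (u, u, 36)}

{(u, m, 10), (u, m, 15), (u, m, 36), (u, u, 10), (u, u, 15), (u, u, 36)}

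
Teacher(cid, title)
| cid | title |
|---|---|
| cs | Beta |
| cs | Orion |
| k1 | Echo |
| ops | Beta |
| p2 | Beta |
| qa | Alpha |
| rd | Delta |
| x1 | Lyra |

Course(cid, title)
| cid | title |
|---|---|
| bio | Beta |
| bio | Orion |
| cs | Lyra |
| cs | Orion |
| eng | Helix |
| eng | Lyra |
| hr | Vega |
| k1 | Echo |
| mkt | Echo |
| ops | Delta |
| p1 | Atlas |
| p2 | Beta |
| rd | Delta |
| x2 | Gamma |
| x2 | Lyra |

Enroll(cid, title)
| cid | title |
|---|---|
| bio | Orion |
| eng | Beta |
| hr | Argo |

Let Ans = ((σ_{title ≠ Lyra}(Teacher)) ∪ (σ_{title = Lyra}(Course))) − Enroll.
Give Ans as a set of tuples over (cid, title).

{(cs, Beta), (cs, Lyra), (cs, Orion), (eng, Lyra), (k1, Echo), (ops, Beta), (p2, Beta), (qa, Alpha), (rd, Delta), (x2, Lyra)}

Apply σ_{title ≠ Lyra}; surviving tuples: {(cs, Beta), (cs, Orion), (k1, Echo), (ops, Beta), (p2, Beta), (qa, Alpha), (rd, Delta)}
Apply σ_{title = Lyra}; surviving tuples: {(cs, Lyra), (eng, Lyra), (x2, Lyra)}
Set union of the two operands is {(cs, Beta), (cs, Lyra), (cs, Orion), (eng, Lyra), (k1, Echo), (ops, Beta), (p2, Beta), (qa, Alpha), (rd, Delta), (x2, Lyra)}.
Set difference of the two operands is {(cs, Beta), (cs, Lyra), (cs, Orion), (eng, Lyra), (k1, Echo), (ops, Beta), (p2, Beta), (qa, Alpha), (rd, Delta), (x2, Lyra)}.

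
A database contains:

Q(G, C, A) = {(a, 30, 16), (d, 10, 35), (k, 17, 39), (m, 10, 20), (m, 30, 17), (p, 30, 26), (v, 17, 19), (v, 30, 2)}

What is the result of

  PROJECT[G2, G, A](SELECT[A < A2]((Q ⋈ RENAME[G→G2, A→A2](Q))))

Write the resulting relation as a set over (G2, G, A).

{(a, v, 2), (d, m, 20), (k, v, 19), (m, a, 16), (m, v, 2), (p, a, 16), (p, m, 17), (p, v, 2)}

ρ[G→G2, A→A2]: schema becomes (G2, C, A2); tuples unchanged.
Natural join on C: {(a, 30, 16, a, 16), (a, 30, 16, m, 17), (a, 30, 16, p, 26), (a, 30, 16, v, 2), (d, 10, 35, d, 35), (d, 10, 35, m, 20), (k, 17, 39, k, 39), (k, 17, 39, v, 19), (m, 10, 20, d, 35), (m, 10, 20, m, 20), (m, 30, 17, a, 16), (m, 30, 17, m, 17), (m, 30, 17, p, 26), (m, 30, 17, v, 2), (p, 30, 26, a, 16), (p, 30, 26, m, 17), (p, 30, 26, p, 26), (p, 30, 26, v, 2), (v, 17, 19, k, 39), (v, 17, 19, v, 19), (v, 30, 2, a, 16), (v, 30, 2, m, 17), (v, 30, 2, p, 26), (v, 30, 2, v, 2)}
Filtering on A < A2 leaves {(a, 30, 16, m, 17), (a, 30, 16, p, 26), (m, 10, 20, d, 35), (m, 30, 17, p, 26), (v, 17, 19, k, 39), (v, 30, 2, a, 16), (v, 30, 2, m, 17), (v, 30, 2, p, 26)}.
π[G2, G, A]: project onto (G2, G, A) → {(a, v, 2), (d, m, 20), (k, v, 19), (m, a, 16), (m, v, 2), (p, a, 16), (p, m, 17), (p, v, 2)}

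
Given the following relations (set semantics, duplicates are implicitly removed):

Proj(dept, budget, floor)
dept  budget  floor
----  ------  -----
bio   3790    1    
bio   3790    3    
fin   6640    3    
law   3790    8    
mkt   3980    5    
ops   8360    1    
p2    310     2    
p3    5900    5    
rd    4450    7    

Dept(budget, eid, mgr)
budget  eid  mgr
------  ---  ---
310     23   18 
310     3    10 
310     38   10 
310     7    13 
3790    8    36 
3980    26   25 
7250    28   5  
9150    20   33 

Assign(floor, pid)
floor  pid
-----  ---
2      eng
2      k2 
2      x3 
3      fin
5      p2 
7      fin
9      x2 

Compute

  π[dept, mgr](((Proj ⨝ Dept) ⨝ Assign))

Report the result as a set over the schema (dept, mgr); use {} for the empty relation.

{(bio, 36), (mkt, 25), (p2, 10), (p2, 13), (p2, 18)}

Proj ⋈ Dept (natural join on budget): {(bio, 3790, 1, 8, 36), (bio, 3790, 3, 8, 36), (law, 3790, 8, 8, 36), (mkt, 3980, 5, 26, 25), (p2, 310, 2, 23, 18), (p2, 310, 2, 3, 10), (p2, 310, 2, 38, 10), (p2, 310, 2, 7, 13)}
(Proj ⨝ Dept) ⋈ Assign (natural join on floor): {(bio, 3790, 3, 8, 36, fin), (mkt, 3980, 5, 26, 25, p2), (p2, 310, 2, 23, 18, eng), (p2, 310, 2, 23, 18, k2), (p2, 310, 2, 23, 18, x3), (p2, 310, 2, 3, 10, eng), (p2, 310, 2, 3, 10, k2), (p2, 310, 2, 3, 10, x3), (p2, 310, 2, 38, 10, eng), (p2, 310, 2, 38, 10, k2), (p2, 310, 2, 38, 10, x3), (p2, 310, 2, 7, 13, eng), (p2, 310, 2, 7, 13, k2), (p2, 310, 2, 7, 13, x3)}
Projecting to dept, mgr (9 duplicate(s) eliminated): {(bio, 36), (mkt, 25), (p2, 10), (p2, 13), (p2, 18)}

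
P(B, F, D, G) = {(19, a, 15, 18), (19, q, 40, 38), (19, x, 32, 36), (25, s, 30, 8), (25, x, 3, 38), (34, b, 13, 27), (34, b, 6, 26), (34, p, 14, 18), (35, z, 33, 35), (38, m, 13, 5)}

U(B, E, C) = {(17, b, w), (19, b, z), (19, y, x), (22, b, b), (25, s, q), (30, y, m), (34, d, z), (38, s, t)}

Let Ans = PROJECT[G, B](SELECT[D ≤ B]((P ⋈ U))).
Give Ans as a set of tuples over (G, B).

{(18, 19), (18, 34), (26, 34), (27, 34), (38, 25), (5, 38)}

Natural join on B: {(19, a, 15, 18, b, z), (19, a, 15, 18, y, x), (19, q, 40, 38, b, z), (19, q, 40, 38, y, x), (19, x, 32, 36, b, z), (19, x, 32, 36, y, x), (25, s, 30, 8, s, q), (25, x, 3, 38, s, q), (34, b, 13, 27, d, z), (34, b, 6, 26, d, z), (34, p, 14, 18, d, z), (38, m, 13, 5, s, t)}
Filtering on D ≤ B leaves {(19, a, 15, 18, b, z), (19, a, 15, 18, y, x), (25, x, 3, 38, s, q), (34, b, 13, 27, d, z), (34, b, 6, 26, d, z), (34, p, 14, 18, d, z), (38, m, 13, 5, s, t)}.
π[G, B]: project onto (G, B) (1 duplicate(s) eliminated) → {(18, 19), (18, 34), (26, 34), (27, 34), (38, 25), (5, 38)}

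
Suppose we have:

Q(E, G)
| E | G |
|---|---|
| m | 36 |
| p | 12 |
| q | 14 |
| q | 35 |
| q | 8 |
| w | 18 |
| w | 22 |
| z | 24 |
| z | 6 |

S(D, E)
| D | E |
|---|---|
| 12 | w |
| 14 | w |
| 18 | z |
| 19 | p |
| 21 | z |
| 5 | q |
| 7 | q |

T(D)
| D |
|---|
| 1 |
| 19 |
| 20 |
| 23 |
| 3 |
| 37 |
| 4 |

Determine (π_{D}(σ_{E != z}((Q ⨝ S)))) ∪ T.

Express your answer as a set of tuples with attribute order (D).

Natural join on E: {(p, 12, 19), (q, 14, 5), (q, 14, 7), (q, 35, 5), (q, 35, 7), (q, 8, 5), (q, 8, 7), (w, 18, 12), (w, 18, 14), (w, 22, 12), (w, 22, 14), (z, 24, 18), (z, 24, 21), (z, 6, 18), (z, 6, 21)}
Selection E != z: {(p, 12, 19), (q, 14, 5), (q, 14, 7), (q, 35, 5), (q, 35, 7), (q, 8, 5), (q, 8, 7), (w, 18, 12), (w, 18, 14), (w, 22, 12), (w, 22, 14)}
Keep only column(s) D (6 duplicate(s) eliminated): {12, 14, 19, 5, 7}
Taking the union: {1, 12, 14, 19, 20, 23, 3, 37, 4, 5, 7}

{1, 12, 14, 19, 20, 23, 3, 37, 4, 5, 7}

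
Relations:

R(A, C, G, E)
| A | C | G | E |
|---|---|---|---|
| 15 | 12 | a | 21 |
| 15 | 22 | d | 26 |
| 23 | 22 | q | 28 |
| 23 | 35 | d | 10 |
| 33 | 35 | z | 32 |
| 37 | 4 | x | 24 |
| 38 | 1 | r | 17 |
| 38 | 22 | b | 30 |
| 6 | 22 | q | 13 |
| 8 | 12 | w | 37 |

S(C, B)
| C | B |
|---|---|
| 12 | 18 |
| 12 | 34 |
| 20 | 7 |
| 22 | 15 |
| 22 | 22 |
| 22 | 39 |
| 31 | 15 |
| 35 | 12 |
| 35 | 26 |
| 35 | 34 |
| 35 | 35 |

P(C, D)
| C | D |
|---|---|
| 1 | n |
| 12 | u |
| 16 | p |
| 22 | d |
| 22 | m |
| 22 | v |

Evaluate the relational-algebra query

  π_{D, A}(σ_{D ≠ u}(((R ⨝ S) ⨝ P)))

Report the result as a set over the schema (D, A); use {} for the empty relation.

{(d, 15), (d, 23), (d, 38), (d, 6), (m, 15), (m, 23), (m, 38), (m, 6), (v, 15), (v, 23), (v, 38), (v, 6)}

Natural join on C: {(15, 12, a, 21, 18), (15, 12, a, 21, 34), (15, 22, d, 26, 15), (15, 22, d, 26, 22), (15, 22, d, 26, 39), (23, 22, q, 28, 15), (23, 22, q, 28, 22), (23, 22, q, 28, 39), (23, 35, d, 10, 12), (23, 35, d, 10, 26), (23, 35, d, 10, 34), (23, 35, d, 10, 35), (33, 35, z, 32, 12), (33, 35, z, 32, 26), (33, 35, z, 32, 34), (33, 35, z, 32, 35), (38, 22, b, 30, 15), (38, 22, b, 30, 22), (38, 22, b, 30, 39), (6, 22, q, 13, 15), (6, 22, q, 13, 22), (6, 22, q, 13, 39), (8, 12, w, 37, 18), (8, 12, w, 37, 34)}
Natural join on C: {(15, 12, a, 21, 18, u), (15, 12, a, 21, 34, u), (15, 22, d, 26, 15, d), (15, 22, d, 26, 15, m), (15, 22, d, 26, 15, v), (15, 22, d, 26, 22, d), (15, 22, d, 26, 22, m), (15, 22, d, 26, 22, v), (15, 22, d, 26, 39, d), (15, 22, d, 26, 39, m), (15, 22, d, 26, 39, v), (23, 22, q, 28, 15, d), (23, 22, q, 28, 15, m), (23, 22, q, 28, 15, v), (23, 22, q, 28, 22, d), (23, 22, q, 28, 22, m), (23, 22, q, 28, 22, v), (23, 22, q, 28, 39, d), (23, 22, q, 28, 39, m), (23, 22, q, 28, 39, v), (38, 22, b, 30, 15, d), (38, 22, b, 30, 15, m), (38, 22, b, 30, 15, v), (38, 22, b, 30, 22, d), (38, 22, b, 30, 22, m), (38, 22, b, 30, 22, v), (38, 22, b, 30, 39, d), (38, 22, b, 30, 39, m), (38, 22, b, 30, 39, v), (6, 22, q, 13, 15, d), (6, 22, q, 13, 15, m), (6, 22, q, 13, 15, v), (6, 22, q, 13, 22, d), (6, 22, q, 13, 22, m), (6, 22, q, 13, 22, v), (6, 22, q, 13, 39, d), (6, 22, q, 13, 39, m), (6, 22, q, 13, 39, v), (8, 12, w, 37, 18, u), (8, 12, w, 37, 34, u)}
Apply σ_{D ≠ u}; surviving tuples: {(15, 22, d, 26, 15, d), (15, 22, d, 26, 15, m), (15, 22, d, 26, 15, v), (15, 22, d, 26, 22, d), (15, 22, d, 26, 22, m), (15, 22, d, 26, 22, v), (15, 22, d, 26, 39, d), (15, 22, d, 26, 39, m), (15, 22, d, 26, 39, v), (23, 22, q, 28, 15, d), (23, 22, q, 28, 15, m), (23, 22, q, 28, 15, v), (23, 22, q, 28, 22, d), (23, 22, q, 28, 22, m), (23, 22, q, 28, 22, v), (23, 22, q, 28, 39, d), (23, 22, q, 28, 39, m), (23, 22, q, 28, 39, v), (38, 22, b, 30, 15, d), (38, 22, b, 30, 15, m), (38, 22, b, 30, 15, v), (38, 22, b, 30, 22, d), (38, 22, b, 30, 22, m), (38, 22, b, 30, 22, v), (38, 22, b, 30, 39, d), (38, 22, b, 30, 39, m), (38, 22, b, 30, 39, v), (6, 22, q, 13, 15, d), (6, 22, q, 13, 15, m), (6, 22, q, 13, 15, v), (6, 22, q, 13, 22, d), (6, 22, q, 13, 22, m), (6, 22, q, 13, 22, v), (6, 22, q, 13, 39, d), (6, 22, q, 13, 39, m), (6, 22, q, 13, 39, v)}
π[D, A]: project onto (D, A) (24 duplicate(s) eliminated) → {(d, 15), (d, 23), (d, 38), (d, 6), (m, 15), (m, 23), (m, 38), (m, 6), (v, 15), (v, 23), (v, 38), (v, 6)}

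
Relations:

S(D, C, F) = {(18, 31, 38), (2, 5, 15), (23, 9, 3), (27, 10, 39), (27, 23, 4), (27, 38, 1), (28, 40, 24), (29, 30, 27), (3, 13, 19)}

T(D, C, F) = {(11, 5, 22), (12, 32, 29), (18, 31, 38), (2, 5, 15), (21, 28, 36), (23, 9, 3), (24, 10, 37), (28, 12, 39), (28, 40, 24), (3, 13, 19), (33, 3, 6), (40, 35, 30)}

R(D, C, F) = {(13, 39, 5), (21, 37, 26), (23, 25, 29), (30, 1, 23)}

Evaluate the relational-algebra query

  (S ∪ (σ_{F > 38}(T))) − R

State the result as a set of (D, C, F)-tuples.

{(18, 31, 38), (2, 5, 15), (23, 9, 3), (27, 10, 39), (27, 23, 4), (27, 38, 1), (28, 12, 39), (28, 40, 24), (29, 30, 27), (3, 13, 19)}

Apply σ_{F > 38}; surviving tuples: {(28, 12, 39)}
Union: {(18, 31, 38), (2, 5, 15), (23, 9, 3), (27, 10, 39), (27, 23, 4), (27, 38, 1), (28, 40, 24), (29, 30, 27), (3, 13, 19)} with {(28, 12, 39)} → {(18, 31, 38), (2, 5, 15), (23, 9, 3), (27, 10, 39), (27, 23, 4), (27, 38, 1), (28, 12, 39), (28, 40, 24), (29, 30, 27), (3, 13, 19)}
Difference: {(18, 31, 38), (2, 5, 15), (23, 9, 3), (27, 10, 39), (27, 23, 4), (27, 38, 1), (28, 12, 39), (28, 40, 24), (29, 30, 27), (3, 13, 19)} with {(13, 39, 5), (21, 37, 26), (23, 25, 29), (30, 1, 23)} → {(18, 31, 38), (2, 5, 15), (23, 9, 3), (27, 10, 39), (27, 23, 4), (27, 38, 1), (28, 12, 39), (28, 40, 24), (29, 30, 27), (3, 13, 19)}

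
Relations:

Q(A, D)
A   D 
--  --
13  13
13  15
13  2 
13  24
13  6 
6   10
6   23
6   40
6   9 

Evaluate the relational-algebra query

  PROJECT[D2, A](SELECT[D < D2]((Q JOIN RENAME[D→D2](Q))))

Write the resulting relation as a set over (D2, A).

{(10, 6), (13, 13), (15, 13), (23, 6), (24, 13), (40, 6), (6, 13)}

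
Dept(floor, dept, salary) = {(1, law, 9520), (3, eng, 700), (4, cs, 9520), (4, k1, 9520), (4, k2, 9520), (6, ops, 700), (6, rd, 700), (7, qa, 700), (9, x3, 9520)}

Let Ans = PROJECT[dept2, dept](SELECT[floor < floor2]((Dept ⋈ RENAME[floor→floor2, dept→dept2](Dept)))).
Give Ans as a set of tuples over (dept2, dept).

ρ[floor→floor2, dept→dept2]: schema becomes (floor2, dept2, salary); tuples unchanged.
Natural join on salary: {(1, law, 9520, 1, law), (1, law, 9520, 4, cs), (1, law, 9520, 4, k1), (1, law, 9520, 4, k2), (1, law, 9520, 9, x3), (3, eng, 700, 3, eng), (3, eng, 700, 6, ops), (3, eng, 700, 6, rd), (3, eng, 700, 7, qa), (4, cs, 9520, 1, law), (4, cs, 9520, 4, cs), (4, cs, 9520, 4, k1), (4, cs, 9520, 4, k2), (4, cs, 9520, 9, x3), (4, k1, 9520, 1, law), (4, k1, 9520, 4, cs), (4, k1, 9520, 4, k1), (4, k1, 9520, 4, k2), (4, k1, 9520, 9, x3), (4, k2, 9520, 1, law), (4, k2, 9520, 4, cs), (4, k2, 9520, 4, k1), (4, k2, 9520, 4, k2), (4, k2, 9520, 9, x3), (6, ops, 700, 3, eng), (6, ops, 700, 6, ops), (6, ops, 700, 6, rd), (6, ops, 700, 7, qa), (6, rd, 700, 3, eng), (6, rd, 700, 6, ops), (6, rd, 700, 6, rd), (6, rd, 700, 7, qa), (7, qa, 700, 3, eng), (7, qa, 700, 6, ops), (7, qa, 700, 6, rd), (7, qa, 700, 7, qa), (9, x3, 9520, 1, law), (9, x3, 9520, 4, cs), (9, x3, 9520, 4, k1), (9, x3, 9520, 4, k2), (9, x3, 9520, 9, x3)}
Apply σ_{floor < floor2}; surviving tuples: {(1, law, 9520, 4, cs), (1, law, 9520, 4, k1), (1, law, 9520, 4, k2), (1, law, 9520, 9, x3), (3, eng, 700, 6, ops), (3, eng, 700, 6, rd), (3, eng, 700, 7, qa), (4, cs, 9520, 9, x3), (4, k1, 9520, 9, x3), (4, k2, 9520, 9, x3), (6, ops, 700, 7, qa), (6, rd, 700, 7, qa)}
Projecting to dept2, dept: {(cs, law), (k1, law), (k2, law), (ops, eng), (qa, eng), (qa, ops), (qa, rd), (rd, eng), (x3, cs), (x3, k1), (x3, k2), (x3, law)}

{(cs, law), (k1, law), (k2, law), (ops, eng), (qa, eng), (qa, ops), (qa, rd), (rd, eng), (x3, cs), (x3, k1), (x3, k2), (x3, law)}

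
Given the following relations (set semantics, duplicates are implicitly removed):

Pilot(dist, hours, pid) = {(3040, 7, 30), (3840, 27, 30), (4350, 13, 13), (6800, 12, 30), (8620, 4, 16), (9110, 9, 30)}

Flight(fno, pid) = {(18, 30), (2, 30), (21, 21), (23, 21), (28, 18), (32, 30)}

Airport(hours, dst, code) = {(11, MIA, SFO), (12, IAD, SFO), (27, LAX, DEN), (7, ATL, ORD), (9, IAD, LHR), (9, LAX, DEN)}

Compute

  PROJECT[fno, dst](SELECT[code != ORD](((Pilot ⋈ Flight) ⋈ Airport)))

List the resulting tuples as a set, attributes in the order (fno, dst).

Pilot ⋈ Flight (natural join on pid): {(3040, 7, 30, 18), (3040, 7, 30, 2), (3040, 7, 30, 32), (3840, 27, 30, 18), (3840, 27, 30, 2), (3840, 27, 30, 32), (6800, 12, 30, 18), (6800, 12, 30, 2), (6800, 12, 30, 32), (9110, 9, 30, 18), (9110, 9, 30, 2), (9110, 9, 30, 32)}
(Pilot ⋈ Flight) ⋈ Airport (natural join on hours): {(3040, 7, 30, 18, ATL, ORD), (3040, 7, 30, 2, ATL, ORD), (3040, 7, 30, 32, ATL, ORD), (3840, 27, 30, 18, LAX, DEN), (3840, 27, 30, 2, LAX, DEN), (3840, 27, 30, 32, LAX, DEN), (6800, 12, 30, 18, IAD, SFO), (6800, 12, 30, 2, IAD, SFO), (6800, 12, 30, 32, IAD, SFO), (9110, 9, 30, 18, IAD, LHR), (9110, 9, 30, 18, LAX, DEN), (9110, 9, 30, 2, IAD, LHR), (9110, 9, 30, 2, LAX, DEN), (9110, 9, 30, 32, IAD, LHR), (9110, 9, 30, 32, LAX, DEN)}
Filtering on code != ORD leaves {(3840, 27, 30, 18, LAX, DEN), (3840, 27, 30, 2, LAX, DEN), (3840, 27, 30, 32, LAX, DEN), (6800, 12, 30, 18, IAD, SFO), (6800, 12, 30, 2, IAD, SFO), (6800, 12, 30, 32, IAD, SFO), (9110, 9, 30, 18, IAD, LHR), (9110, 9, 30, 18, LAX, DEN), (9110, 9, 30, 2, IAD, LHR), (9110, 9, 30, 2, LAX, DEN), (9110, 9, 30, 32, IAD, LHR), (9110, 9, 30, 32, LAX, DEN)}.
Projecting to fno, dst (6 duplicate(s) eliminated): {(18, IAD), (18, LAX), (2, IAD), (2, LAX), (32, IAD), (32, LAX)}

{(18, IAD), (18, LAX), (2, IAD), (2, LAX), (32, IAD), (32, LAX)}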